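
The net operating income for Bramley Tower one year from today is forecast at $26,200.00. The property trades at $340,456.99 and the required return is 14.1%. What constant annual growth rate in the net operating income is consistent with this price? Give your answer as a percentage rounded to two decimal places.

P = D₁/(r−g) ⇒ g = r − D₁/P = 0.141 − $26,200.00/$340,456.99 = 0.064045

6.40%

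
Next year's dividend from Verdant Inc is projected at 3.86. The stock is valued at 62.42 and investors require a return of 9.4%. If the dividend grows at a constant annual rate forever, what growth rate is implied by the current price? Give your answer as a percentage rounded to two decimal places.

P = D₁/(r−g) ⇒ g = r − D₁/P = 0.094 − 3.86/62.42 = 0.032161

3.22%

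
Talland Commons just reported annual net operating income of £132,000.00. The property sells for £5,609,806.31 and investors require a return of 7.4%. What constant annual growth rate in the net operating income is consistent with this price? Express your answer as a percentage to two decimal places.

P = D₀(1+g)/(r−g) ⇒ P(r−g) = D₀(1+g) ⇒ g(P+D₀) = P·r − D₀
g = (P·r − D₀)/(P + D₀) = (£5,609,806.31×0.074 − £132,000.00) / (£5,609,806.31 + £132,000.00) = 0.049310

4.93%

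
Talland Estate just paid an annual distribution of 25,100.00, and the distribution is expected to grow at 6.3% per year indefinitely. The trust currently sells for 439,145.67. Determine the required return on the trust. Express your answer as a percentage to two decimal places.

D₁ = 25,100.00 × 1.063 = 26,681.3000
P = D₁/(r − g) ⇒ r = D₁/P + g = 26,681.3000/439,145.67 + 0.063 = 0.060757 + 0.063 = 0.123757

12.38%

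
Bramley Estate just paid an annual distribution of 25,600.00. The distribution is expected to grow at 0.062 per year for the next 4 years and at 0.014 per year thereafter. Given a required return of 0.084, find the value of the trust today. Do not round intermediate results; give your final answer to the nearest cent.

438942.60

D_1 = 27187.20000
D_2 = 28872.80640
D_3 = 30662.92040
D_4 = 32564.02146
Terminal value at year 4: TV = D_4×(1+g_2)/(r−g_2) = 33019.91776/0.07 = 471713.11088
P_0 = D_1/(1+r)^1 + D_2/(1+r)^2 + D_3/(1+r)^3 + D_4/(1+r)^4 + TV/(1+r)^4
    = 25080.44280 + 24571.43013 + 24072.74797 + 23584.18666 + 341633.78963 = 438942.59719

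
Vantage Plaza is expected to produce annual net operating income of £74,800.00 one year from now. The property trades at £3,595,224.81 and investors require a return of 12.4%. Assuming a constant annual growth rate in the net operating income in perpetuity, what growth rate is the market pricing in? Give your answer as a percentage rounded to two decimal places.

P = D₁/(r−g) ⇒ g = r − D₁/P = 0.124 − £74,800.00/£3,595,224.81 = 0.103195

10.32%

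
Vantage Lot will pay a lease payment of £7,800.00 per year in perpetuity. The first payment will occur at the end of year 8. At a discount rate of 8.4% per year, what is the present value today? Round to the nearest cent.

£52797.13

Value at end of year 7: C / r = £7,800.00 / 0.084 = £92,857.1429
Discount to today: PV = £92,857.1429 / (1 + 0.084)^7 = £92,857.1429 / 1.758754 = £52,797.13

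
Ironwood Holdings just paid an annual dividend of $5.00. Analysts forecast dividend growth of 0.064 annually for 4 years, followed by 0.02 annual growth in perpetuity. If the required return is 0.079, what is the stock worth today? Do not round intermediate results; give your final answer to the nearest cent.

$101.05

D_1 = 5.32000
D_2 = 5.66048
D_3 = 6.02275
D_4 = 6.40821
Terminal value at year 4: TV = D_4×(1+g_2)/(r−g_2) = 6.53637/0.059 = 110.78595
P_0 = D_1/(1+r)^1 + D_2/(1+r)^2 + D_3/(1+r)^3 + D_4/(1+r)^4 + TV/(1+r)^4
    = 4.93049 + 4.86195 + 4.79436 + 4.72771 + 81.73327 = 101.04778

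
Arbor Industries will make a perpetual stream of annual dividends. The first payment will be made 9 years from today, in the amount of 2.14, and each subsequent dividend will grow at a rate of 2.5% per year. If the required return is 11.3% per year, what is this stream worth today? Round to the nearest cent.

Value at end of year 8: C₁ / (r − g) = 2.14 / (0.113 − 0.025) = 24.3182
Discount to today: PV = 24.3182 / (1 + 0.113)^8 = 24.3182 / 2.354840 = 10.33

10.33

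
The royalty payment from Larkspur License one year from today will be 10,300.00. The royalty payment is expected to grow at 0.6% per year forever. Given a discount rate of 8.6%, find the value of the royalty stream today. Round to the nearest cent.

Growing perpetuity: P = D₁ / (r − g) = 10,300.0000 / (0.086 − 0.006) = 128,750.00

128750.00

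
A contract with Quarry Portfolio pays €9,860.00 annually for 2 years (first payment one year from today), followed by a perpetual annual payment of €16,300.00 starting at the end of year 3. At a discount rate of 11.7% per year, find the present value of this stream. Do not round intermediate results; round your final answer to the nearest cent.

€128389.25

PV of 2-year annuity: €9,860.00 × [1 − (1+0.117)^−2] / 0.117 = 16729.82610
Perpetuity value at year 2: €16,300.00 / 0.117 = 139316.23932
PV of perpetuity: 139316.23932 / (1+0.117)^2 = 111659.42740
Total PV = 16729.82610 + 111659.42740 = 128389.25350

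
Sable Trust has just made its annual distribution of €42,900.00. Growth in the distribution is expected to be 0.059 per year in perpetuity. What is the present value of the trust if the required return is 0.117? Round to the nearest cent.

€783294.83

D₁ = D₀ × (1 + g) = €42,900.00 × 1.059 = €45,431.1000
Growing perpetuity: P = D₁ / (r − g) = €45,431.1000 / (0.117 − 0.059) = €783,294.83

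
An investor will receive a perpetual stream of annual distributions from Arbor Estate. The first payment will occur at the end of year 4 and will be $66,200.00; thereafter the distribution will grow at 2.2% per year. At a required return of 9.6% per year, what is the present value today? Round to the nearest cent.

$679508.05

Value at end of year 3: C₁ / (r − g) = $66,200.00 / (0.096 − 0.022) = $894,594.5946
Discount to today: PV = $894,594.5946 / (1 + 0.096)^3 = $894,594.5946 / 1.316533 = $679,508.05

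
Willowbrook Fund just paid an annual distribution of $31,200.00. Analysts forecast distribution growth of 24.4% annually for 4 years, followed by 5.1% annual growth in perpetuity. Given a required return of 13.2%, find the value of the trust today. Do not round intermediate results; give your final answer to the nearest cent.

$749307.12

D_1 = 38812.80000
D_2 = 48283.12320
D_3 = 60064.20526
D_4 = 74719.87134
Terminal value at year 4: TV = D_4×(1+g_2)/(r−g_2) = 78530.58478/0.081 = 969513.39238
P_0 = D_1/(1+r)^1 + D_2/(1+r)^2 + D_3/(1+r)^3 + D_4/(1+r)^4 + TV/(1+r)^4
    = 34286.92580 + 37679.27181 + 41407.25630 + 45504.08731 + 590429.57735 = 749307.11856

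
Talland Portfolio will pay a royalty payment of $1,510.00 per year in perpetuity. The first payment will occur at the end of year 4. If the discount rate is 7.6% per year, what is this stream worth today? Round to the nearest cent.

Value at end of year 3: C / r = $1,510.00 / 0.076 = $19,868.4211
Discount to today: PV = $19,868.4211 / (1 + 0.076)^3 = $19,868.4211 / 1.245767 = $15,948.75

$15948.75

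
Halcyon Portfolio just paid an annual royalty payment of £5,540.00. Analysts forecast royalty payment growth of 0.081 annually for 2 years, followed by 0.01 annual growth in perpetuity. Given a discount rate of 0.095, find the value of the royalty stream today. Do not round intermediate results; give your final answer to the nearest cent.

£75024.13

D_1 = 5988.74000
D_2 = 6473.82794
Terminal value at year 2: TV = D_2×(1+g_2)/(r−g_2) = 6538.56622/0.085 = 76924.30846
P_0 = D_1/(1+r)^1 + D_2/(1+r)^2 + TV/(1+r)^2
    = 5469.16895 + 5399.24350 + 64155.71691 = 75024.12936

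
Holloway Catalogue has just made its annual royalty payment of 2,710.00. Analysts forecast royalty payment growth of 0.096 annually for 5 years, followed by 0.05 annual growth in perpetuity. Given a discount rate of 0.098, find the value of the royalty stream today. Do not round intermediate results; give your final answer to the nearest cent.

72219.45

D_1 = 2970.16000
D_2 = 3255.29536
D_3 = 3567.80371
D_4 = 3910.31287
D_5 = 4285.70291
Terminal value at year 5: TV = D_5×(1+g_2)/(r−g_2) = 4499.98805/0.048 = 93749.75109
P_0 = D_1/(1+r)^1 + D_2/(1+r)^2 + D_3/(1+r)^3 + D_4/(1+r)^4 + D_5/(1+r)^5 + TV/(1+r)^5
    = 2705.06375 + 2700.13650 + 2695.21821 + 2690.30889 + 2685.40851 + 58743.31118 = 72219.44705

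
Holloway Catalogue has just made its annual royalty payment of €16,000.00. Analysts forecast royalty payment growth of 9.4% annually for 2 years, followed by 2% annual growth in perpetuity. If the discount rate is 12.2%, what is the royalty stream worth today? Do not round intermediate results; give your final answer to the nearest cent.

€182926.01

D_1 = 17504.00000
D_2 = 19149.37600
Terminal value at year 2: TV = D_2×(1+g_2)/(r−g_2) = 19532.36352/0.102 = 191493.76000
P_0 = D_1/(1+r)^1 + D_2/(1+r)^2 + TV/(1+r)^2
    = 15600.71301 + 15211.39041 + 152113.90406 = 182926.00748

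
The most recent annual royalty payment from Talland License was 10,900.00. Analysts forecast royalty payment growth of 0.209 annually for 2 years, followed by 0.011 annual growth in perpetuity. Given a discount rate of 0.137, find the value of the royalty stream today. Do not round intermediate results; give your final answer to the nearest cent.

122801.33

D_1 = 13178.10000
D_2 = 15932.32290
Terminal value at year 2: TV = D_2×(1+g_2)/(r−g_2) = 16107.57845/0.126 = 127837.92422
P_0 = D_1/(1+r)^1 + D_2/(1+r)^2 + TV/(1+r)^2
    = 11590.23747 + 12324.18390 + 98886.90417 = 122801.32554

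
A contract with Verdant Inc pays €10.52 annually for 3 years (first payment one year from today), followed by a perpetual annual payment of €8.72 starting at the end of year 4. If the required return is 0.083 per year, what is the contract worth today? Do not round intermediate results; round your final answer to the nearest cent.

PV of 3-year annuity: €10.52 × [1 − (1+0.083)^−3] / 0.083 = 26.96497
Perpetuity value at year 3: €8.72 / 0.083 = 105.06024
PV of perpetuity: 105.06024 / (1+0.083)^3 = 82.70905
Total PV = 26.96497 + 82.70905 = 109.67402

€109.67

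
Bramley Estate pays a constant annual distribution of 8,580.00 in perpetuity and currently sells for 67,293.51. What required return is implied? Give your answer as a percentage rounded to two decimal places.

12.75%

P = C/r ⇒ r = C/P = 8,580.00/67,293.51 = 0.127501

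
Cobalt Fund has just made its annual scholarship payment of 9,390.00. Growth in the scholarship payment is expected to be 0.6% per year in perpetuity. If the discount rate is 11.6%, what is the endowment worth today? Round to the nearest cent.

D₁ = D₀ × (1 + g) = 9,390.00 × 1.006 = 9,446.3400
Growing perpetuity: P = D₁ / (r − g) = 9,446.3400 / (0.116 − 0.006) = 85,875.82

85875.82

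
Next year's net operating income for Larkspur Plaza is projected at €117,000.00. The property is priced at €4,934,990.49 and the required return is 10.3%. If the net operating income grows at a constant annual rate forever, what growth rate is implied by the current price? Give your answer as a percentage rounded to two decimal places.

7.93%

P = D₁/(r−g) ⇒ g = r − D₁/P = 0.103 − €117,000.00/€4,934,990.49 = 0.079292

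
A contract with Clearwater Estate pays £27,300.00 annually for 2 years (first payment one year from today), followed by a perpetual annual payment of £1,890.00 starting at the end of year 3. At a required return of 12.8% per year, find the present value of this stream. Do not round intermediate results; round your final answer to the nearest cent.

PV of 2-year annuity: £27,300.00 × [1 − (1+0.128)^−2] / 0.128 = 45657.91459
Perpetuity value at year 2: £1,890.00 / 0.128 = 14765.62500
PV of perpetuity: 14765.62500 / (1+0.128)^2 = 11604.69245
Total PV = 45657.91459 + 11604.69245 = 57262.60704

£57262.61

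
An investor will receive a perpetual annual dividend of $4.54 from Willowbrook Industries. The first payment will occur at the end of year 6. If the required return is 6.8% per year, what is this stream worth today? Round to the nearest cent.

$48.05

Value at end of year 5: C / r = $4.54 / 0.068 = $66.7647
Discount to today: PV = $66.7647 / (1 + 0.068)^5 = $66.7647 / 1.389493 = $48.05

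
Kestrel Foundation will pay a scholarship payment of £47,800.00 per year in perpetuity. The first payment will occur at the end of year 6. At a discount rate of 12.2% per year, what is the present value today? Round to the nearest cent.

£220345.29

Value at end of year 5: C / r = £47,800.00 / 0.122 = £391,803.2787
Discount to today: PV = £391,803.2787 / (1 + 0.122)^5 = £391,803.2787 / 1.778133 = £220,345.29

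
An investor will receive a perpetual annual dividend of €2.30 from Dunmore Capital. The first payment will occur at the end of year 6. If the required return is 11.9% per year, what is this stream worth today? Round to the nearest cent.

Value at end of year 5: C / r = €2.30 / 0.119 = €19.3277
Discount to today: PV = €19.3277 / (1 + 0.119)^5 = €19.3277 / 1.754488 = €11.02

€11.02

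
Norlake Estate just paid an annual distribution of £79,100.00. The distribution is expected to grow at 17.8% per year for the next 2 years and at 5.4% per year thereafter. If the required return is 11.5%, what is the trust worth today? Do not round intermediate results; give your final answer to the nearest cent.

D_1 = 93179.80000
D_2 = 109765.80440
Terminal value at year 2: TV = D_2×(1+g_2)/(r−g_2) = 115693.15784/0.061 = 1896609.14488
P_0 = D_1/(1+r)^1 + D_2/(1+r)^2 + TV/(1+r)^2
    = 83569.32735 + 88291.18172 + 1525555.82849 = 1697416.33757

£1697416.34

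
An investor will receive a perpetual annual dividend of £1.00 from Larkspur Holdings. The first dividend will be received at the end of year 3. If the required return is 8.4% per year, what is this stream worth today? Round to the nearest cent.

Value at end of year 2: C / r = £1.00 / 0.084 = £11.9048
Discount to today: PV = £11.9048 / (1 + 0.084)^2 = £11.9048 / 1.175056 = £10.13

£10.13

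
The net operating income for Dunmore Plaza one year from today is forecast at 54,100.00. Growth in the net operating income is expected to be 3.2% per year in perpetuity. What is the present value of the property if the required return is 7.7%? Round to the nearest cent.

1202222.22

Growing perpetuity: P = D₁ / (r − g) = 54,100.0000 / (0.077 − 0.032) = 1,202,222.22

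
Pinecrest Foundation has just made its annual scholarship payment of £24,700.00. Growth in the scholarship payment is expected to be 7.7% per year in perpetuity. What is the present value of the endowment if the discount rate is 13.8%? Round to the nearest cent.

D₁ = D₀ × (1 + g) = £24,700.00 × 1.077 = £26,601.9000
Growing perpetuity: P = D₁ / (r − g) = £26,601.9000 / (0.138 − 0.077) = £436,096.72

£436096.72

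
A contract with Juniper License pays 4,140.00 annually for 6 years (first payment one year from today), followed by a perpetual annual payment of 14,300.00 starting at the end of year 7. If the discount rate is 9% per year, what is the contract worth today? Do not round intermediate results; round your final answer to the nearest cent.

PV of 6-year annuity: 4,140.00 × [1 − (1+0.09)^−6] / 0.09 = 18571.70296
Perpetuity value at year 6: 14,300.00 / 0.09 = 158888.88889
PV of perpetuity: 158888.88889 / (1+0.09)^6 = 94740.25305
Total PV = 18571.70296 + 94740.25305 = 113311.95601

113311.96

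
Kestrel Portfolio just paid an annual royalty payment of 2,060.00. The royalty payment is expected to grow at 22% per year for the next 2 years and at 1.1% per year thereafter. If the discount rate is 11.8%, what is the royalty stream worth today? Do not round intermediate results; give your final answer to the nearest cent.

D_1 = 2513.20000
D_2 = 3066.10400
Terminal value at year 2: TV = D_2×(1+g_2)/(r−g_2) = 3099.83114/0.107 = 28970.38452
P_0 = D_1/(1+r)^1 + D_2/(1+r)^2 + TV/(1+r)^2
    = 2247.94275 + 2453.03234 + 23177.71682 = 27878.69192

27878.69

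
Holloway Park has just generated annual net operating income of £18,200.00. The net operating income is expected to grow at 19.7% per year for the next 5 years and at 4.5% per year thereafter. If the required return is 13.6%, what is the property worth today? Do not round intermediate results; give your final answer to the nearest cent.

D_1 = 21785.40000
D_2 = 26077.12380
D_3 = 31214.31719
D_4 = 37363.53767
D_5 = 44724.15460
Terminal value at year 5: TV = D_5×(1+g_2)/(r−g_2) = 46736.74155/0.091 = 513590.56652
P_0 = D_1/(1+r)^1 + D_2/(1+r)^2 + D_3/(1+r)^3 + D_4/(1+r)^4 + D_5/(1+r)^5 + TV/(1+r)^5
    = 19177.28873 + 20207.05512 + 21292.11706 + 22435.44376 + 23640.16390 + 271472.21176 = 378224.28032

£378224.28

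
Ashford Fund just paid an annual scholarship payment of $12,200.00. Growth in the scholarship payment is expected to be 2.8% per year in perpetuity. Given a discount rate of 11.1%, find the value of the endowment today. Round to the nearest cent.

$151103.61

D₁ = D₀ × (1 + g) = $12,200.00 × 1.028 = $12,541.6000
Growing perpetuity: P = D₁ / (r − g) = $12,541.6000 / (0.111 − 0.028) = $151,103.61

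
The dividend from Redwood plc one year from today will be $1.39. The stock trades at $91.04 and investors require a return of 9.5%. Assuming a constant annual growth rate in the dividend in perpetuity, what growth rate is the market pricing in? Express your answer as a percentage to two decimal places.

7.97%

P = D₁/(r−g) ⇒ g = r − D₁/P = 0.095 − $1.39/$91.04 = 0.079732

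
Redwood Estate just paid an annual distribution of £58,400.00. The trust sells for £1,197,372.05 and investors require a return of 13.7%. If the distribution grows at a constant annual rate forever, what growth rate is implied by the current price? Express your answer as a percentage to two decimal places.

P = D₀(1+g)/(r−g) ⇒ P(r−g) = D₀(1+g) ⇒ g(P+D₀) = P·r − D₀
g = (P·r − D₀)/(P + D₀) = (£1,197,372.05×0.137 − £58,400.00) / (£1,197,372.05 + £58,400.00) = 0.084124

8.41%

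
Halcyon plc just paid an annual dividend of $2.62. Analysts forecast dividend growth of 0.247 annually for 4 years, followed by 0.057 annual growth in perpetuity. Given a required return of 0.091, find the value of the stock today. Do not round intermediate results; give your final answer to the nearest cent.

D_1 = 3.26714
D_2 = 4.07412
D_3 = 5.08043
D_4 = 6.33530
Terminal value at year 4: TV = D_4×(1+g_2)/(r−g_2) = 6.69641/0.034 = 196.95326
P_0 = D_1/(1+r)^1 + D_2/(1+r)^2 + D_3/(1+r)^3 + D_4/(1+r)^4 + TV/(1+r)^4
    = 2.99463 + 3.42283 + 3.91225 + 4.47165 + 139.01580 = 153.81716

$153.82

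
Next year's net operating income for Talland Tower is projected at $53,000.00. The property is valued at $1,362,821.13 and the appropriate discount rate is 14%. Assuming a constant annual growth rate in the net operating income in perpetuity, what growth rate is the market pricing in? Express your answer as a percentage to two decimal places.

10.11%

P = D₁/(r−g) ⇒ g = r − D₁/P = 0.14 − $53,000.00/$1,362,821.13 = 0.101110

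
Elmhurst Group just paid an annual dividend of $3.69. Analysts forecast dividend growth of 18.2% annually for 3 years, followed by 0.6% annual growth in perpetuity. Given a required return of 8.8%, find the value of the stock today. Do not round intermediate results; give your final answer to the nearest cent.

D_1 = 4.36158
D_2 = 5.15539
D_3 = 6.09367
Terminal value at year 3: TV = D_3×(1+g_2)/(r−g_2) = 6.13023/0.082 = 74.75890
P_0 = D_1/(1+r)^1 + D_2/(1+r)^2 + D_3/(1+r)^3 + TV/(1+r)^3
    = 4.00881 + 4.35515 + 4.73143 + 58.04653 = 71.14191

$71.14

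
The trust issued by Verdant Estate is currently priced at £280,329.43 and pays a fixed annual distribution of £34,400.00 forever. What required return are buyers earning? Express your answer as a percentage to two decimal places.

12.27%

P = C/r ⇒ r = C/P = £34,400.00/£280,329.43 = 0.122713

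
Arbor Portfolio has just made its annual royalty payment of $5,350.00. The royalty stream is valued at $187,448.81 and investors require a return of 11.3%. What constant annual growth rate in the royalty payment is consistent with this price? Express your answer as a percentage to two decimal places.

P = D₀(1+g)/(r−g) ⇒ P(r−g) = D₀(1+g) ⇒ g(P+D₀) = P·r − D₀
g = (P·r − D₀)/(P + D₀) = ($187,448.81×0.113 − $5,350.00) / ($187,448.81 + $5,350.00) = 0.082115

8.21%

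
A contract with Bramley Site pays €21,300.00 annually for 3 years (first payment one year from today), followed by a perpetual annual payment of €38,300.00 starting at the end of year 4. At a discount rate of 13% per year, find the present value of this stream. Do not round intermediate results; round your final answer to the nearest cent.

PV of 3-year annuity: €21,300.00 × [1 − (1+0.13)^−3] / 0.13 = 50292.55033
Perpetuity value at year 3: €38,300.00 / 0.13 = 294615.38462
PV of perpetuity: 294615.38462 / (1+0.13)^3 = 204183.24012
Total PV = 50292.55033 + 204183.24012 = 254475.79045

€254475.79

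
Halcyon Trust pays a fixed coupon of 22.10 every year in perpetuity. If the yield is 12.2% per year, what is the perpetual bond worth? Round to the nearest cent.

Level perpetuity: PV = C / r = 22.10 / 0.122 = 181.15

181.15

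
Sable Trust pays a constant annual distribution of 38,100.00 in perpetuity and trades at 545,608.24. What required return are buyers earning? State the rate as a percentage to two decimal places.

6.98%

P = C/r ⇒ r = C/P = 38,100.00/545,608.24 = 0.069830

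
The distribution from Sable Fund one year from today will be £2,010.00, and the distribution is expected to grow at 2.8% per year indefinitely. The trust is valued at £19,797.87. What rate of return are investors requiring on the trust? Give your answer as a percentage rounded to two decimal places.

P = D₁/(r − g) ⇒ r = D₁/P + g = £2,010.0000/£19,797.87 + 0.028 = 0.101526 + 0.028 = 0.129526

12.95%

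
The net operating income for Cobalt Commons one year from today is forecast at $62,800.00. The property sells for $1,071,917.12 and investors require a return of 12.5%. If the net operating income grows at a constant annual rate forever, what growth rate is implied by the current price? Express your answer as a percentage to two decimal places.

6.64%

P = D₁/(r−g) ⇒ g = r − D₁/P = 0.125 − $62,800.00/$1,071,917.12 = 0.066413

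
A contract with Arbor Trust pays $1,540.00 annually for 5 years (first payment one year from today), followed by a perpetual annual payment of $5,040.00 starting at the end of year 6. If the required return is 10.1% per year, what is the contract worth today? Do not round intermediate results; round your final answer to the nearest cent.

PV of 5-year annuity: $1,540.00 × [1 − (1+0.101)^−5] / 0.101 = 5822.92854
Perpetuity value at year 5: $5,040.00 / 0.101 = 49900.99010
PV of perpetuity: 49900.99010 / (1+0.101)^5 = 30844.13305
Total PV = 5822.92854 + 30844.13305 = 36667.06159

$36667.06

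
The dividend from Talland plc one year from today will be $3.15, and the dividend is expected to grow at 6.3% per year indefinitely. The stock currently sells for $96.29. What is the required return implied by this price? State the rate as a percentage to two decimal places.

P = D₁/(r − g) ⇒ r = D₁/P + g = $3.1500/$96.29 + 0.063 = 0.032714 + 0.063 = 0.095714

9.57%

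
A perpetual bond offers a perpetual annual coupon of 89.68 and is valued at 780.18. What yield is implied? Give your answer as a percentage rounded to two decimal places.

P = C/r ⇒ r = C/P = 89.68/780.18 = 0.114948

11.49%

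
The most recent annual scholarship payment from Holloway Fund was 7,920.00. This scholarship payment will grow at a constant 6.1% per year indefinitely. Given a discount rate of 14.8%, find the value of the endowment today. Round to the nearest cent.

96587.59

D₁ = D₀ × (1 + g) = 7,920.00 × 1.061 = 8,403.1200
Growing perpetuity: P = D₁ / (r − g) = 8,403.1200 / (0.148 − 0.061) = 96,587.59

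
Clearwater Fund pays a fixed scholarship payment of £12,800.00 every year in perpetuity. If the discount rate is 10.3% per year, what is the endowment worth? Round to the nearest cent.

Level perpetuity: PV = C / r = £12,800.00 / 0.103 = £124,271.84

£124271.84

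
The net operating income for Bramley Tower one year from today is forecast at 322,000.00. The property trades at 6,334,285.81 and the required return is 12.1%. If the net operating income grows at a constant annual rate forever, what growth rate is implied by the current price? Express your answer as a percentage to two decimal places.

P = D₁/(r−g) ⇒ g = r − D₁/P = 0.121 − 322,000.00/6,334,285.81 = 0.070166

7.02%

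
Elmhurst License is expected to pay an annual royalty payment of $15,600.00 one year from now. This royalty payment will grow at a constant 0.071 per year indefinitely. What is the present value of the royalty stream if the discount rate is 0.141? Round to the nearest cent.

Growing perpetuity: P = D₁ / (r − g) = $15,600.0000 / (0.141 − 0.071) = $222,857.14

$222857.14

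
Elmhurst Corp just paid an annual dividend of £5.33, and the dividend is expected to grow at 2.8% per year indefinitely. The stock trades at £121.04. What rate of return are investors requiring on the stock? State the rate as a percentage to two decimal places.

D₁ = £5.33 × 1.028 = £5.4792
P = D₁/(r − g) ⇒ r = D₁/P + g = £5.4792/£121.04 + 0.028 = 0.045268 + 0.028 = 0.073268

7.33%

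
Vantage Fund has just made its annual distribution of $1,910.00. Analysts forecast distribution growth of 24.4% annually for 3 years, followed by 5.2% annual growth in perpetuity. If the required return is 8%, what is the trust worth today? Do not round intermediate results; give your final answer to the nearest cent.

$117321.34

D_1 = 2376.04000
D_2 = 2955.79376
D_3 = 3677.00744
Terminal value at year 3: TV = D_3×(1+g_2)/(r−g_2) = 3868.21182/0.028 = 138150.42229
P_0 = D_1/(1+r)^1 + D_2/(1+r)^2 + D_3/(1+r)^3 + TV/(1+r)^3
    = 2200.03704 + 2534.11674 + 2918.92705 + 109668.25933 = 117321.34015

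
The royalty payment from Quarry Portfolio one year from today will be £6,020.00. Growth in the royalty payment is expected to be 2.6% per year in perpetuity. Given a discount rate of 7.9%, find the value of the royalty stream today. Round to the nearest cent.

£113584.91

Growing perpetuity: P = D₁ / (r − g) = £6,020.0000 / (0.079 − 0.026) = £113,584.91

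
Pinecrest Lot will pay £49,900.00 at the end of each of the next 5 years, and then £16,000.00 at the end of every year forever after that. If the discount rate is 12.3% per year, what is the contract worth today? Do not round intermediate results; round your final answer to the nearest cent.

£251380.44

PV of 5-year annuity: £49,900.00 × [1 − (1+0.123)^−5] / 0.123 = 178549.47144
Perpetuity value at year 5: £16,000.00 / 0.123 = 130081.30081
PV of perpetuity: 130081.30081 / (1+0.123)^5 = 72830.96929
Total PV = 178549.47144 + 72830.96929 = 251380.44073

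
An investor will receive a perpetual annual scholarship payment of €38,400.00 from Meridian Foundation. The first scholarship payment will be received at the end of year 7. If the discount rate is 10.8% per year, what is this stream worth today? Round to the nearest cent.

€192162.62

Value at end of year 6: C / r = €38,400.00 / 0.108 = €355,555.5556
Discount to today: PV = €355,555.5556 / (1 + 0.108)^6 = €355,555.5556 / 1.850285 = €192,162.62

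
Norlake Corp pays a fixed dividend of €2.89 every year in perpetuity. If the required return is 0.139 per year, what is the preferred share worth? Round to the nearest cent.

€20.79

Level perpetuity: PV = C / r = €2.89 / 0.139 = €20.79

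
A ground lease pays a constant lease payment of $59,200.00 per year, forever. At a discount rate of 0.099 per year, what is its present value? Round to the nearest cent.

Level perpetuity: PV = C / r = $59,200.00 / 0.099 = $597,979.80

$597979.80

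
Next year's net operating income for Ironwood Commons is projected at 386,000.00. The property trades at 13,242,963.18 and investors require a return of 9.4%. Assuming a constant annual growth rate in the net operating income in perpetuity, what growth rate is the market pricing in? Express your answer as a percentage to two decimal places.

P = D₁/(r−g) ⇒ g = r − D₁/P = 0.094 − 386,000.00/13,242,963.18 = 0.064852

6.49%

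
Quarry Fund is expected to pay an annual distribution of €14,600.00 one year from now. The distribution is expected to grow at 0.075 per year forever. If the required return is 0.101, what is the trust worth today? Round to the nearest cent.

Growing perpetuity: P = D₁ / (r − g) = €14,600.0000 / (0.101 − 0.075) = €561,538.46

€561538.46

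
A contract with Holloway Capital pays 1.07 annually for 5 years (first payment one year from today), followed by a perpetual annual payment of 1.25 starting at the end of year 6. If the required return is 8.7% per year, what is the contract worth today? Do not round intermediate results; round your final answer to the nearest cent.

PV of 5-year annuity: 1.07 × [1 − (1+0.087)^−5] / 0.087 = 4.19453
Perpetuity value at year 5: 1.25 / 0.087 = 14.36782
PV of perpetuity: 14.36782 / (1+0.087)^5 = 9.46767
Total PV = 4.19453 + 9.46767 = 13.66219

13.66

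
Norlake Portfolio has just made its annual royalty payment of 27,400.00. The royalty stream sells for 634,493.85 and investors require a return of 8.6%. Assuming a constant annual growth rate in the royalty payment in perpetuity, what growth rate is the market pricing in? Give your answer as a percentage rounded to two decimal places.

4.10%

P = D₀(1+g)/(r−g) ⇒ P(r−g) = D₀(1+g) ⇒ g(P+D₀) = P·r − D₀
g = (P·r − D₀)/(P + D₀) = (634,493.85×0.086 − 27,400.00) / (634,493.85 + 27,400.00) = 0.041044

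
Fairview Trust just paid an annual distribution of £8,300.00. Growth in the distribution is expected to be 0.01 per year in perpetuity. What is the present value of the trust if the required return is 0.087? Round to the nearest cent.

D₁ = D₀ × (1 + g) = £8,300.00 × 1.01 = £8,383.0000
Growing perpetuity: P = D₁ / (r − g) = £8,383.0000 / (0.087 − 0.01) = £108,870.13

£108870.13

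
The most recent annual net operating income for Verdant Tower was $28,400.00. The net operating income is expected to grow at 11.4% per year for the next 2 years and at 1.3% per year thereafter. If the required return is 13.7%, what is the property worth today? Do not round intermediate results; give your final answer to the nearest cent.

$277806.26

D_1 = 31637.60000
D_2 = 35244.28640
Terminal value at year 2: TV = D_2×(1+g_2)/(r−g_2) = 35702.46212/0.124 = 287923.08164
P_0 = D_1/(1+r)^1 + D_2/(1+r)^2 + TV/(1+r)^2
    = 27825.50572 + 27262.63269 + 222718.12028 = 277806.25869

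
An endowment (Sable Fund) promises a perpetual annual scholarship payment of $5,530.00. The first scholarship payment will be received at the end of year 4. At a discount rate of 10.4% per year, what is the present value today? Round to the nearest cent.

Value at end of year 3: C / r = $5,530.00 / 0.104 = $53,173.0769
Discount to today: PV = $53,173.0769 / (1 + 0.104)^3 = $53,173.0769 / 1.345573 = $39,517.06

$39517.06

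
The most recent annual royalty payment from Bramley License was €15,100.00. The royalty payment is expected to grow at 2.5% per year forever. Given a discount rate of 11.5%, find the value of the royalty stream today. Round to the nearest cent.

€171972.22

D₁ = D₀ × (1 + g) = €15,100.00 × 1.025 = €15,477.5000
Growing perpetuity: P = D₁ / (r − g) = €15,477.5000 / (0.115 − 0.025) = €171,972.22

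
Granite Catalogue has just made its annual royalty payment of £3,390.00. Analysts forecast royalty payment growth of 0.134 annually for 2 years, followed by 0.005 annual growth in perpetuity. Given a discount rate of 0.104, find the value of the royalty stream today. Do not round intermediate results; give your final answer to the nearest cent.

D_1 = 3844.26000
D_2 = 4359.39084
Terminal value at year 2: TV = D_2×(1+g_2)/(r−g_2) = 4381.18779/0.099 = 44254.42216
P_0 = D_1/(1+r)^1 + D_2/(1+r)^2 + TV/(1+r)^2
    = 3482.11957 + 3576.74238 + 36309.35446 = 43368.21640

£43368.22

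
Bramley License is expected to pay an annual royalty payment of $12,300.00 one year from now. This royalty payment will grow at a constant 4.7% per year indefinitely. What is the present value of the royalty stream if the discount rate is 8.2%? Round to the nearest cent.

Growing perpetuity: P = D₁ / (r − g) = $12,300.0000 / (0.082 − 0.047) = $351,428.57

$351428.57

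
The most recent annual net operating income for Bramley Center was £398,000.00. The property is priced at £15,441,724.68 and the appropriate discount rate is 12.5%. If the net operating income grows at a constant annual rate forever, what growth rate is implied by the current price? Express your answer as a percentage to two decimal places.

9.67%

P = D₀(1+g)/(r−g) ⇒ P(r−g) = D₀(1+g) ⇒ g(P+D₀) = P·r − D₀
g = (P·r − D₀)/(P + D₀) = (£15,441,724.68×0.125 − £398,000.00) / (£15,441,724.68 + £398,000.00) = 0.096732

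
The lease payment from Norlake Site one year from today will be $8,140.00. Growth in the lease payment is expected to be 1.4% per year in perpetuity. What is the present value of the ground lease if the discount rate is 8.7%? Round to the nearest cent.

Growing perpetuity: P = D₁ / (r − g) = $8,140.0000 / (0.087 − 0.014) = $111,506.85

$111506.85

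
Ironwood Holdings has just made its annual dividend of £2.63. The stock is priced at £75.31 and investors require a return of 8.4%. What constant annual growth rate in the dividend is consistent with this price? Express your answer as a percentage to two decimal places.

4.74%

P = D₀(1+g)/(r−g) ⇒ P(r−g) = D₀(1+g) ⇒ g(P+D₀) = P·r − D₀
g = (P·r − D₀)/(P + D₀) = (£75.31×0.084 − £2.63) / (£75.31 + £2.63) = 0.047422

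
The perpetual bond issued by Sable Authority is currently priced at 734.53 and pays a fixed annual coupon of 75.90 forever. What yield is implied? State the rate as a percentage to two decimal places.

10.33%

P = C/r ⇒ r = C/P = 75.90/734.53 = 0.103331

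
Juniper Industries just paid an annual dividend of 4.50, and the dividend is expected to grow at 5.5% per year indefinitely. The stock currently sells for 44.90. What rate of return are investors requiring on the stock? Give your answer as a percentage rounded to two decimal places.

D₁ = 4.50 × 1.055 = 4.7475
P = D₁/(r − g) ⇒ r = D₁/P + g = 4.7475/44.90 + 0.055 = 0.105735 + 0.055 = 0.160735

16.07%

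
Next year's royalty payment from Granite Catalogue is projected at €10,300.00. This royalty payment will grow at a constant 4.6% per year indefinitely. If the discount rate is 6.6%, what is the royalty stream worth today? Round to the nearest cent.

€515000.00

Growing perpetuity: P = D₁ / (r − g) = €10,300.0000 / (0.066 − 0.046) = €515,000.00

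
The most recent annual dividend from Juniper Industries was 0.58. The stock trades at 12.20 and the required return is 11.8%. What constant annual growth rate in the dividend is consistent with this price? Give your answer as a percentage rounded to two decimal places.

P = D₀(1+g)/(r−g) ⇒ P(r−g) = D₀(1+g) ⇒ g(P+D₀) = P·r − D₀
g = (P·r − D₀)/(P + D₀) = (12.20×0.118 − 0.58) / (12.20 + 0.58) = 0.067261

6.73%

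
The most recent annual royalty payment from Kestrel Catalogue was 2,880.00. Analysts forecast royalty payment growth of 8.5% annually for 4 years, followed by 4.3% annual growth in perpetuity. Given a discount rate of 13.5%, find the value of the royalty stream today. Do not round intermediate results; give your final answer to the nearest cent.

37572.14

D_1 = 3124.80000
D_2 = 3390.40800
D_3 = 3678.59268
D_4 = 3991.27306
Terminal value at year 4: TV = D_4×(1+g_2)/(r−g_2) = 4162.89780/0.092 = 45248.88912
P_0 = D_1/(1+r)^1 + D_2/(1+r)^2 + D_3/(1+r)^3 + D_4/(1+r)^4 + TV/(1+r)^4
    = 2753.12775 + 2631.84459 + 2515.90430 + 2405.07151 + 27266.19118 = 37572.13934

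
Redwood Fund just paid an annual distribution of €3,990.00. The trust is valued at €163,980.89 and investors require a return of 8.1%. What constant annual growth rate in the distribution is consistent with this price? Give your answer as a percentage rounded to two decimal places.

P = D₀(1+g)/(r−g) ⇒ P(r−g) = D₀(1+g) ⇒ g(P+D₀) = P·r − D₀
g = (P·r − D₀)/(P + D₀) = (€163,980.89×0.081 − €3,990.00) / (€163,980.89 + €3,990.00) = 0.055322

5.53%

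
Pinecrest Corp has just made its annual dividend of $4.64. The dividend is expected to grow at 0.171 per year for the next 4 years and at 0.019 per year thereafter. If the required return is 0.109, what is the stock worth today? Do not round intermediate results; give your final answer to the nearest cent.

$86.61

D_1 = 5.43344
D_2 = 6.36256
D_3 = 7.45056
D_4 = 8.72460
Terminal value at year 4: TV = D_4×(1+g_2)/(r−g_2) = 8.89037/0.09 = 98.78187
P_0 = D_1/(1+r)^1 + D_2/(1+r)^2 + D_3/(1+r)^3 + D_4/(1+r)^4 + TV/(1+r)^4
    = 4.89940 + 5.17331 + 5.46253 + 5.76792 + 65.30569 = 86.60887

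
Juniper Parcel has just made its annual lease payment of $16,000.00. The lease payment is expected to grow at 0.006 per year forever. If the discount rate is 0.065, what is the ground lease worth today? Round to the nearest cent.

$272813.56

D₁ = D₀ × (1 + g) = $16,000.00 × 1.006 = $16,096.0000
Growing perpetuity: P = D₁ / (r − g) = $16,096.0000 / (0.065 − 0.006) = $272,813.56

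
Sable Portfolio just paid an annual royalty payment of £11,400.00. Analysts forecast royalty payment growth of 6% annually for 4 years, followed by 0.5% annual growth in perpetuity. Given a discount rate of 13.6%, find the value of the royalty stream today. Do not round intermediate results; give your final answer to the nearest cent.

£104766.06

D_1 = 12084.00000
D_2 = 12809.04000
D_3 = 13577.58240
D_4 = 14392.23734
Terminal value at year 4: TV = D_4×(1+g_2)/(r−g_2) = 14464.19853/0.131 = 110413.72924
P_0 = D_1/(1+r)^1 + D_2/(1+r)^2 + D_3/(1+r)^3 + D_4/(1+r)^4 + TV/(1+r)^4
    = 10637.32394 + 9925.67199 + 9261.63055 + 8642.01443 + 66299.42364 = 104766.06456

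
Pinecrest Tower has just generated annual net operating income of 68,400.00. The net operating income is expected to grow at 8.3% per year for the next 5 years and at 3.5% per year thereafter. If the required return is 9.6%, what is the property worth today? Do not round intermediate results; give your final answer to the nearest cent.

D_1 = 74077.20000
D_2 = 80225.60760
D_3 = 86884.33303
D_4 = 94095.73267
D_5 = 101905.67848
Terminal value at year 5: TV = D_5×(1+g_2)/(r−g_2) = 105472.37723/0.061 = 1729055.36444
P_0 = D_1/(1+r)^1 + D_2/(1+r)^2 + D_3/(1+r)^3 + D_4/(1+r)^4 + D_5/(1+r)^5 + TV/(1+r)^5
    = 67588.68613 + 66786.99551 + 65994.81400 + 65212.02879 + 64438.52845 + 1093342.24503 = 1423363.29791

1423363.30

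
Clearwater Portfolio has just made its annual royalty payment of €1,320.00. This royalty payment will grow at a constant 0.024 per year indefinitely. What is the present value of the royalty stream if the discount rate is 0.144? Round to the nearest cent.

D₁ = D₀ × (1 + g) = €1,320.00 × 1.024 = €1,351.6800
Growing perpetuity: P = D₁ / (r − g) = €1,351.6800 / (0.144 − 0.024) = €11,264.00

€11264.00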